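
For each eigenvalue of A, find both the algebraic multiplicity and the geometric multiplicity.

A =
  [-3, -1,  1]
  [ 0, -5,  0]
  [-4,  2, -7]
λ = -5: alg = 3, geom = 2

Step 1 — factor the characteristic polynomial to read off the algebraic multiplicities:
  χ_A(x) = (x + 5)^3

Step 2 — compute geometric multiplicities via the rank-nullity identity g(λ) = n − rank(A − λI):
  rank(A − (-5)·I) = 1, so dim ker(A − (-5)·I) = n − 1 = 2

Summary:
  λ = -5: algebraic multiplicity = 3, geometric multiplicity = 2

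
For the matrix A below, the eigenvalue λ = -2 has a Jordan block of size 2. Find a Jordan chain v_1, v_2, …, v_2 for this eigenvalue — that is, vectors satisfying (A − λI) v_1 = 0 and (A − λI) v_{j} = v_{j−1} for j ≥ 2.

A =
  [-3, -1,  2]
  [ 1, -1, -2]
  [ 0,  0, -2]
A Jordan chain for λ = -2 of length 2:
v_1 = (-1, 1, 0)ᵀ
v_2 = (1, 0, 0)ᵀ

Let N = A − (-2)·I. We want v_2 with N^2 v_2 = 0 but N^1 v_2 ≠ 0; then v_{j-1} := N · v_j for j = 2, …, 2.

Pick v_2 = (1, 0, 0)ᵀ.
Then v_1 = N · v_2 = (-1, 1, 0)ᵀ.

Sanity check: (A − (-2)·I) v_1 = (0, 0, 0)ᵀ = 0. ✓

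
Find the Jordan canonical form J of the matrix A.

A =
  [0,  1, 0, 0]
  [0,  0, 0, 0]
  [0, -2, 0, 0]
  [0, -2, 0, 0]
J_2(0) ⊕ J_1(0) ⊕ J_1(0)

The characteristic polynomial is
  det(x·I − A) = x^4

Eigenvalues and multiplicities (the geometric multiplicity of λ is n − rank(A − λI), which equals the number of Jordan blocks for λ):
  λ = 0: algebraic multiplicity = 4, geometric multiplicity = 3

Determining the block sizes for each eigenvalue:
  λ = 0: 3 blocks summing to 4 forces exactly one block of size 2 and the rest size 1 → block sizes [2, 1, 1]

Assembling the blocks gives a Jordan form
J =
  [0, 1, 0, 0]
  [0, 0, 0, 0]
  [0, 0, 0, 0]
  [0, 0, 0, 0]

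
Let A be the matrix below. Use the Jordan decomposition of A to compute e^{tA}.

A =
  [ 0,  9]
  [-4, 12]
e^{tA} =
  [-6*t*exp(6*t) + exp(6*t), 9*t*exp(6*t)]
  [-4*t*exp(6*t), 6*t*exp(6*t) + exp(6*t)]

Strategy: write A = P · J · P⁻¹ where J is a Jordan canonical form, so e^{tA} = P · e^{tJ} · P⁻¹, and e^{tJ} can be computed block-by-block.

A has Jordan form
J =
  [6, 1]
  [0, 6]
(up to reordering of blocks).

Per-block formulas:
  For a 2×2 Jordan block J_2(6): exp(t · J_2(6)) = e^(6t)·(I + t·N), where N is the 2×2 nilpotent shift.

After assembling e^{tJ} and conjugating by P, we get:

e^{tA} =
  [-6*t*exp(6*t) + exp(6*t), 9*t*exp(6*t)]
  [-4*t*exp(6*t), 6*t*exp(6*t) + exp(6*t)]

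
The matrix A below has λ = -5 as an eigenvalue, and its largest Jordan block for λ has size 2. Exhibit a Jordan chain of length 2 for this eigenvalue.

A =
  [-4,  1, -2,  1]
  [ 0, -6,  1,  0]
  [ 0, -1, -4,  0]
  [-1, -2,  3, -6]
A Jordan chain for λ = -5 of length 2:
v_1 = (1, 0, 0, -1)ᵀ
v_2 = (1, 0, 0, 0)ᵀ

Let N = A − (-5)·I. We want v_2 with N^2 v_2 = 0 but N^1 v_2 ≠ 0; then v_{j-1} := N · v_j for j = 2, …, 2.

Pick v_2 = (1, 0, 0, 0)ᵀ.
Then v_1 = N · v_2 = (1, 0, 0, -1)ᵀ.

Sanity check: (A − (-5)·I) v_1 = (0, 0, 0, 0)ᵀ = 0. ✓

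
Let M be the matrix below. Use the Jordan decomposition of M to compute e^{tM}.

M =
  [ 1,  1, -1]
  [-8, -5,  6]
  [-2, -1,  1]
e^{tM} =
  [-t^2*exp(-t) + 2*t*exp(-t) + exp(-t), -t^2*exp(-t)/2 + t*exp(-t), t^2*exp(-t) - t*exp(-t)]
  [2*t^2*exp(-t) - 8*t*exp(-t), t^2*exp(-t) - 4*t*exp(-t) + exp(-t), -2*t^2*exp(-t) + 6*t*exp(-t)]
  [-2*t*exp(-t), -t*exp(-t), 2*t*exp(-t) + exp(-t)]

Strategy: write M = P · J · P⁻¹ where J is a Jordan canonical form, so e^{tM} = P · e^{tJ} · P⁻¹, and e^{tJ} can be computed block-by-block.

M has Jordan form
J =
  [-1,  1,  0]
  [ 0, -1,  1]
  [ 0,  0, -1]
(up to reordering of blocks).

Per-block formulas:
  For a 3×3 Jordan block J_3(-1): exp(t · J_3(-1)) = e^(-1t)·(I + t·N + (t^2/2)·N^2), where N is the 3×3 nilpotent shift.

After assembling e^{tJ} and conjugating by P, we get:

e^{tM} =
  [-t^2*exp(-t) + 2*t*exp(-t) + exp(-t), -t^2*exp(-t)/2 + t*exp(-t), t^2*exp(-t) - t*exp(-t)]
  [2*t^2*exp(-t) - 8*t*exp(-t), t^2*exp(-t) - 4*t*exp(-t) + exp(-t), -2*t^2*exp(-t) + 6*t*exp(-t)]
  [-2*t*exp(-t), -t*exp(-t), 2*t*exp(-t) + exp(-t)]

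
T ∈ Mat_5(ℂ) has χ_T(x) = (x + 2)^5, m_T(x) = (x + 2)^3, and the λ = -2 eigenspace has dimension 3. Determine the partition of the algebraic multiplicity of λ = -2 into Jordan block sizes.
Block sizes for λ = -2: [3, 1, 1]

Step 1 — from the characteristic polynomial, algebraic multiplicity of λ = -2 is 5. From dim ker(T − (-2)·I) = 3, there are exactly 3 Jordan blocks for λ = -2.
Step 2 — from the minimal polynomial, the factor (x + 2)^3 tells us the largest block for λ = -2 has size 3.
Step 3 — with total size 5, 3 blocks, and largest block 3, the block sizes (in nonincreasing order) are [3, 1, 1].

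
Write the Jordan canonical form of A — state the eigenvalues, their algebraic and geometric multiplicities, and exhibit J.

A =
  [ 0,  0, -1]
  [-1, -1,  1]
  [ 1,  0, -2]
J_2(-1) ⊕ J_1(-1)

The characteristic polynomial is
  det(x·I − A) = x^3 + 3*x^2 + 3*x + 1 = (x + 1)^3

Eigenvalues and multiplicities (the geometric multiplicity of λ is n − rank(A − λI), which equals the number of Jordan blocks for λ):
  λ = -1: algebraic multiplicity = 3, geometric multiplicity = 2

Determining the block sizes for each eigenvalue:
  λ = -1: 2 blocks summing to 3 forces exactly one block of size 2 and the rest size 1 → block sizes [2, 1]

Assembling the blocks gives a Jordan form
J =
  [-1,  1,  0]
  [ 0, -1,  0]
  [ 0,  0, -1]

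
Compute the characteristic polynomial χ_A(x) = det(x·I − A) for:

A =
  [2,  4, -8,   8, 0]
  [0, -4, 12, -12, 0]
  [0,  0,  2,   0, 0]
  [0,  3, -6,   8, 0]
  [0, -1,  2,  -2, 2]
x^5 - 10*x^4 + 40*x^3 - 80*x^2 + 80*x - 32

Expanding det(x·I − A) (e.g. by cofactor expansion or by noting that A is similar to its Jordan form J, which has the same characteristic polynomial as A) gives
  χ_A(x) = x^5 - 10*x^4 + 40*x^3 - 80*x^2 + 80*x - 32
which factors as (x - 2)^5. The eigenvalues (with algebraic multiplicities) are λ = 2 with multiplicity 5.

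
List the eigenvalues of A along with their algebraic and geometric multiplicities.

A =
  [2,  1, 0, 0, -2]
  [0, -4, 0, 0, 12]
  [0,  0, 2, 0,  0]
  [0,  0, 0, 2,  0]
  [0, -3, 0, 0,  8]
λ = 2: alg = 5, geom = 4

Step 1 — factor the characteristic polynomial to read off the algebraic multiplicities:
  χ_A(x) = (x - 2)^5

Step 2 — compute geometric multiplicities via the rank-nullity identity g(λ) = n − rank(A − λI):
  rank(A − (2)·I) = 1, so dim ker(A − (2)·I) = n − 1 = 4

Summary:
  λ = 2: algebraic multiplicity = 5, geometric multiplicity = 4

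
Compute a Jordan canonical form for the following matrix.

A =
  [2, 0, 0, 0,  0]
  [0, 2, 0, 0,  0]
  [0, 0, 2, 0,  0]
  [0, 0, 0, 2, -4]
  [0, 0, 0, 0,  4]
J_1(2) ⊕ J_1(2) ⊕ J_1(2) ⊕ J_1(2) ⊕ J_1(4)

The characteristic polynomial is
  det(x·I − A) = x^5 - 12*x^4 + 56*x^3 - 128*x^2 + 144*x - 64 = (x - 4)*(x - 2)^4

Eigenvalues and multiplicities (the geometric multiplicity of λ is n − rank(A − λI), which equals the number of Jordan blocks for λ):
  λ = 2: algebraic multiplicity = 4, geometric multiplicity = 4
  λ = 4: algebraic multiplicity = 1, geometric multiplicity = 1

Determining the block sizes for each eigenvalue:
  λ = 2: gm = am = 4, so every block has size 1 → block sizes [1, 1, 1, 1]
  λ = 4: one block (gm = 1), so the single block has size am = 1 → block sizes [1]

Assembling the blocks gives a Jordan form
J =
  [2, 0, 0, 0, 0]
  [0, 2, 0, 0, 0]
  [0, 0, 2, 0, 0]
  [0, 0, 0, 2, 0]
  [0, 0, 0, 0, 4]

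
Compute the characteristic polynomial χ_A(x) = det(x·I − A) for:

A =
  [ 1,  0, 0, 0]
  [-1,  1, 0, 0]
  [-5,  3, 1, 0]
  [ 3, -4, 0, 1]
x^4 - 4*x^3 + 6*x^2 - 4*x + 1

Expanding det(x·I − A) (e.g. by cofactor expansion or by noting that A is similar to its Jordan form J, which has the same characteristic polynomial as A) gives
  χ_A(x) = x^4 - 4*x^3 + 6*x^2 - 4*x + 1
which factors as (x - 1)^4. The eigenvalues (with algebraic multiplicities) are λ = 1 with multiplicity 4.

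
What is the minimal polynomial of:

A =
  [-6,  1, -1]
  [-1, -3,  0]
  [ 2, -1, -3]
x^3 + 12*x^2 + 48*x + 64

The characteristic polynomial is χ_A(x) = (x + 4)^3, so the eigenvalues are known. The minimal polynomial is
  m_A(x) = Π_λ (x − λ)^{k_λ}
where k_λ is the size of the *largest* Jordan block for λ (equivalently, the smallest k with (A − λI)^k v = 0 for every generalised eigenvector v of λ).

  λ = -4: largest Jordan block has size 3, contributing (x + 4)^3

So m_A(x) = (x + 4)^3 = x^3 + 12*x^2 + 48*x + 64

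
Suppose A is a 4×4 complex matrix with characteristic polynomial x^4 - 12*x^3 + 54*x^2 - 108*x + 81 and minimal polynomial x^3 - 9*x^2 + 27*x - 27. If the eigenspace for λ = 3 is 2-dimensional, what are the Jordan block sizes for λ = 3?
Block sizes for λ = 3: [3, 1]

Step 1 — from the characteristic polynomial, algebraic multiplicity of λ = 3 is 4. From dim ker(A − (3)·I) = 2, there are exactly 2 Jordan blocks for λ = 3.
Step 2 — from the minimal polynomial, the factor (x − 3)^3 tells us the largest block for λ = 3 has size 3.
Step 3 — with total size 4, 2 blocks, and largest block 3, the block sizes (in nonincreasing order) are [3, 1].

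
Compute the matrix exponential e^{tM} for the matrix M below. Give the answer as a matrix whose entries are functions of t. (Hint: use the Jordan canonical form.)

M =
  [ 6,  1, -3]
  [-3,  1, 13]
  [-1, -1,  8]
e^{tM} =
  [t^2*exp(5*t)/2 + t*exp(5*t) + exp(5*t), t*exp(5*t), t^2*exp(5*t)/2 - 3*t*exp(5*t)]
  [-2*t^2*exp(5*t) - 3*t*exp(5*t), -4*t*exp(5*t) + exp(5*t), -2*t^2*exp(5*t) + 13*t*exp(5*t)]
  [-t^2*exp(5*t)/2 - t*exp(5*t), -t*exp(5*t), -t^2*exp(5*t)/2 + 3*t*exp(5*t) + exp(5*t)]

Strategy: write M = P · J · P⁻¹ where J is a Jordan canonical form, so e^{tM} = P · e^{tJ} · P⁻¹, and e^{tJ} can be computed block-by-block.

M has Jordan form
J =
  [5, 1, 0]
  [0, 5, 1]
  [0, 0, 5]
(up to reordering of blocks).

Per-block formulas:
  For a 3×3 Jordan block J_3(5): exp(t · J_3(5)) = e^(5t)·(I + t·N + (t^2/2)·N^2), where N is the 3×3 nilpotent shift.

After assembling e^{tJ} and conjugating by P, we get:

e^{tM} =
  [t^2*exp(5*t)/2 + t*exp(5*t) + exp(5*t), t*exp(5*t), t^2*exp(5*t)/2 - 3*t*exp(5*t)]
  [-2*t^2*exp(5*t) - 3*t*exp(5*t), -4*t*exp(5*t) + exp(5*t), -2*t^2*exp(5*t) + 13*t*exp(5*t)]
  [-t^2*exp(5*t)/2 - t*exp(5*t), -t*exp(5*t), -t^2*exp(5*t)/2 + 3*t*exp(5*t) + exp(5*t)]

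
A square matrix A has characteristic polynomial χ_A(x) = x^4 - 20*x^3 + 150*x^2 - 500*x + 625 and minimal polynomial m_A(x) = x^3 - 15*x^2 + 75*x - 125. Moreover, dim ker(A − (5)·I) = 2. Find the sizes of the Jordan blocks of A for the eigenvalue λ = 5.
Block sizes for λ = 5: [3, 1]

Step 1 — from the characteristic polynomial, algebraic multiplicity of λ = 5 is 4. From dim ker(A − (5)·I) = 2, there are exactly 2 Jordan blocks for λ = 5.
Step 2 — from the minimal polynomial, the factor (x − 5)^3 tells us the largest block for λ = 5 has size 3.
Step 3 — with total size 4, 2 blocks, and largest block 3, the block sizes (in nonincreasing order) are [3, 1].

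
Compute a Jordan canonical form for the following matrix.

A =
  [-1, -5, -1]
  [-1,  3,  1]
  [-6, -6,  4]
J_1(-2) ⊕ J_2(4)

The characteristic polynomial is
  det(x·I − A) = x^3 - 6*x^2 + 32 = (x - 4)^2*(x + 2)

Eigenvalues and multiplicities (the geometric multiplicity of λ is n − rank(A − λI), which equals the number of Jordan blocks for λ):
  λ = -2: algebraic multiplicity = 1, geometric multiplicity = 1
  λ = 4: algebraic multiplicity = 2, geometric multiplicity = 1

Determining the block sizes for each eigenvalue:
  λ = -2: one block (gm = 1), so the single block has size am = 1 → block sizes [1]
  λ = 4: one block (gm = 1), so the single block has size am = 2 → block sizes [2]

Assembling the blocks gives a Jordan form
J =
  [-2, 0, 0]
  [ 0, 4, 1]
  [ 0, 0, 4]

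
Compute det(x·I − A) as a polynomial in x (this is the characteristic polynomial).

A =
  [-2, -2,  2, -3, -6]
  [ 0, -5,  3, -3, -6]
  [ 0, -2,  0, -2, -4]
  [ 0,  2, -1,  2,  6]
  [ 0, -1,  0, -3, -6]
x^5 + 11*x^4 + 48*x^3 + 104*x^2 + 112*x + 48

Expanding det(x·I − A) (e.g. by cofactor expansion or by noting that A is similar to its Jordan form J, which has the same characteristic polynomial as A) gives
  χ_A(x) = x^5 + 11*x^4 + 48*x^3 + 104*x^2 + 112*x + 48
which factors as (x + 2)^4*(x + 3). The eigenvalues (with algebraic multiplicities) are λ = -3 with multiplicity 1, λ = -2 with multiplicity 4.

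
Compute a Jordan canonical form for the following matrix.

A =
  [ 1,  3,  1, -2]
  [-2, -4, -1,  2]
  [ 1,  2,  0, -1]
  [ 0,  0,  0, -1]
J_3(-1) ⊕ J_1(-1)

The characteristic polynomial is
  det(x·I − A) = x^4 + 4*x^3 + 6*x^2 + 4*x + 1 = (x + 1)^4

Eigenvalues and multiplicities (the geometric multiplicity of λ is n − rank(A − λI), which equals the number of Jordan blocks for λ):
  λ = -1: algebraic multiplicity = 4, geometric multiplicity = 2

Determining the block sizes for each eigenvalue:
  λ = -1: with am = 4 and gm = 2, the partition is not yet determined (e.g. several partitions of 4 into 2 parts exist). Let N = A − (-1)·I. Computing rank(N^1) = 2, rank(N^2) = 1, rank(N^3) = 0; the number of blocks of size ≥ j is rank(N^{j−1}) − rank(N^j), giving [2, 1, 1]. So we have 1 block(s) of size 3, 1 block(s) of size 1 → block sizes [3, 1]

Assembling the blocks gives a Jordan form
J =
  [-1,  1,  0,  0]
  [ 0, -1,  1,  0]
  [ 0,  0, -1,  0]
  [ 0,  0,  0, -1]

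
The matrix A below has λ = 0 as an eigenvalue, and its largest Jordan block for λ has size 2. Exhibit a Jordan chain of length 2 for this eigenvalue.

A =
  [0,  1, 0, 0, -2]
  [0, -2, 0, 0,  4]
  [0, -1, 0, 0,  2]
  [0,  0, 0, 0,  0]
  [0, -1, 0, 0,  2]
A Jordan chain for λ = 0 of length 2:
v_1 = (1, -2, -1, 0, -1)ᵀ
v_2 = (0, 1, 0, 0, 0)ᵀ

Let N = A − (0)·I. We want v_2 with N^2 v_2 = 0 but N^1 v_2 ≠ 0; then v_{j-1} := N · v_j for j = 2, …, 2.

Pick v_2 = (0, 1, 0, 0, 0)ᵀ.
Then v_1 = N · v_2 = (1, -2, -1, 0, -1)ᵀ.

Sanity check: (A − (0)·I) v_1 = (0, 0, 0, 0, 0)ᵀ = 0. ✓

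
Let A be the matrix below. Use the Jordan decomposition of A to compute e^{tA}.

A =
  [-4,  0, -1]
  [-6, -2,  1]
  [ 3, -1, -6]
e^{tA} =
  [-3*t^2*exp(-4*t)/2 + exp(-4*t), t^2*exp(-4*t)/2, t^2*exp(-4*t) - t*exp(-4*t)]
  [-9*t^2*exp(-4*t)/2 - 6*t*exp(-4*t), 3*t^2*exp(-4*t)/2 + 2*t*exp(-4*t) + exp(-4*t), 3*t^2*exp(-4*t) + t*exp(-4*t)]
  [3*t*exp(-4*t), -t*exp(-4*t), -2*t*exp(-4*t) + exp(-4*t)]

Strategy: write A = P · J · P⁻¹ where J is a Jordan canonical form, so e^{tA} = P · e^{tJ} · P⁻¹, and e^{tJ} can be computed block-by-block.

A has Jordan form
J =
  [-4,  1,  0]
  [ 0, -4,  1]
  [ 0,  0, -4]
(up to reordering of blocks).

Per-block formulas:
  For a 3×3 Jordan block J_3(-4): exp(t · J_3(-4)) = e^(-4t)·(I + t·N + (t^2/2)·N^2), where N is the 3×3 nilpotent shift.

After assembling e^{tJ} and conjugating by P, we get:

e^{tA} =
  [-3*t^2*exp(-4*t)/2 + exp(-4*t), t^2*exp(-4*t)/2, t^2*exp(-4*t) - t*exp(-4*t)]
  [-9*t^2*exp(-4*t)/2 - 6*t*exp(-4*t), 3*t^2*exp(-4*t)/2 + 2*t*exp(-4*t) + exp(-4*t), 3*t^2*exp(-4*t) + t*exp(-4*t)]
  [3*t*exp(-4*t), -t*exp(-4*t), -2*t*exp(-4*t) + exp(-4*t)]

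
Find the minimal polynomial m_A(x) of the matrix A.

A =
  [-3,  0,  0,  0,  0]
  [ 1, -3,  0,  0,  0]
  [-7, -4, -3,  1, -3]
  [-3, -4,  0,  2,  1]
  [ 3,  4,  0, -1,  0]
x^4 + 4*x^3 - 2*x^2 - 12*x + 9

The characteristic polynomial is χ_A(x) = (x - 1)^2*(x + 3)^3, so the eigenvalues are known. The minimal polynomial is
  m_A(x) = Π_λ (x − λ)^{k_λ}
where k_λ is the size of the *largest* Jordan block for λ (equivalently, the smallest k with (A − λI)^k v = 0 for every generalised eigenvector v of λ).

  λ = -3: largest Jordan block has size 2, contributing (x + 3)^2
  λ = 1: largest Jordan block has size 2, contributing (x − 1)^2

So m_A(x) = (x - 1)^2*(x + 3)^2 = x^4 + 4*x^3 - 2*x^2 - 12*x + 9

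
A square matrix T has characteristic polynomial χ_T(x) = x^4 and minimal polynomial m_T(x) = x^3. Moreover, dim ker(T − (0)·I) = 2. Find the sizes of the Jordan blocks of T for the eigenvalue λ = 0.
Block sizes for λ = 0: [3, 1]

Step 1 — from the characteristic polynomial, algebraic multiplicity of λ = 0 is 4. From dim ker(T − (0)·I) = 2, there are exactly 2 Jordan blocks for λ = 0.
Step 2 — from the minimal polynomial, the factor (x − 0)^3 tells us the largest block for λ = 0 has size 3.
Step 3 — with total size 4, 2 blocks, and largest block 3, the block sizes (in nonincreasing order) are [3, 1].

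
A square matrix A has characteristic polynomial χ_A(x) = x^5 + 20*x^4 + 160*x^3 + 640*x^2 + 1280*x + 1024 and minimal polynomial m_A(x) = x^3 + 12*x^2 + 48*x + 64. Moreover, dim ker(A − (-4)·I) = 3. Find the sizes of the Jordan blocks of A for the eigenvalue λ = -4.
Block sizes for λ = -4: [3, 1, 1]

Step 1 — from the characteristic polynomial, algebraic multiplicity of λ = -4 is 5. From dim ker(A − (-4)·I) = 3, there are exactly 3 Jordan blocks for λ = -4.
Step 2 — from the minimal polynomial, the factor (x + 4)^3 tells us the largest block for λ = -4 has size 3.
Step 3 — with total size 5, 3 blocks, and largest block 3, the block sizes (in nonincreasing order) are [3, 1, 1].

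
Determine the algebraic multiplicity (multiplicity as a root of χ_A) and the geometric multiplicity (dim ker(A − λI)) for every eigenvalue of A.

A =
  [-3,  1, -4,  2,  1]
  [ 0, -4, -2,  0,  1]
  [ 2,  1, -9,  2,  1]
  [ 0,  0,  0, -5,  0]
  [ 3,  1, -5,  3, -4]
λ = -5: alg = 5, geom = 3

Step 1 — factor the characteristic polynomial to read off the algebraic multiplicities:
  χ_A(x) = (x + 5)^5

Step 2 — compute geometric multiplicities via the rank-nullity identity g(λ) = n − rank(A − λI):
  rank(A − (-5)·I) = 2, so dim ker(A − (-5)·I) = n − 2 = 3

Summary:
  λ = -5: algebraic multiplicity = 5, geometric multiplicity = 3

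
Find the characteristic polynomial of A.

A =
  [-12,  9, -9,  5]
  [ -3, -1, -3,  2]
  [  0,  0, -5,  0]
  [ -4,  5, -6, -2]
x^4 + 20*x^3 + 150*x^2 + 500*x + 625

Expanding det(x·I − A) (e.g. by cofactor expansion or by noting that A is similar to its Jordan form J, which has the same characteristic polynomial as A) gives
  χ_A(x) = x^4 + 20*x^3 + 150*x^2 + 500*x + 625
which factors as (x + 5)^4. The eigenvalues (with algebraic multiplicities) are λ = -5 with multiplicity 4.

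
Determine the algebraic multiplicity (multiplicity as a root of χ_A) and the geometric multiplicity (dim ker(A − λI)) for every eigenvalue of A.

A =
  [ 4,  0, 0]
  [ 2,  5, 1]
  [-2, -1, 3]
λ = 4: alg = 3, geom = 2

Step 1 — factor the characteristic polynomial to read off the algebraic multiplicities:
  χ_A(x) = (x - 4)^3

Step 2 — compute geometric multiplicities via the rank-nullity identity g(λ) = n − rank(A − λI):
  rank(A − (4)·I) = 1, so dim ker(A − (4)·I) = n − 1 = 2

Summary:
  λ = 4: algebraic multiplicity = 3, geometric multiplicity = 2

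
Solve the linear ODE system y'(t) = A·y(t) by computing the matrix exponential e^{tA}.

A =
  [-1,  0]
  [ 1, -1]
e^{tA} =
  [exp(-t), 0]
  [t*exp(-t), exp(-t)]

Strategy: write A = P · J · P⁻¹ where J is a Jordan canonical form, so e^{tA} = P · e^{tJ} · P⁻¹, and e^{tJ} can be computed block-by-block.

A has Jordan form
J =
  [-1,  1]
  [ 0, -1]
(up to reordering of blocks).

Per-block formulas:
  For a 2×2 Jordan block J_2(-1): exp(t · J_2(-1)) = e^(-1t)·(I + t·N), where N is the 2×2 nilpotent shift.

After assembling e^{tJ} and conjugating by P, we get:

e^{tA} =
  [exp(-t), 0]
  [t*exp(-t), exp(-t)]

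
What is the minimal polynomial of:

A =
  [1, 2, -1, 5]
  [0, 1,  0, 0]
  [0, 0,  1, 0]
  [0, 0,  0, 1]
x^2 - 2*x + 1

The characteristic polynomial is χ_A(x) = (x - 1)^4, so the eigenvalues are known. The minimal polynomial is
  m_A(x) = Π_λ (x − λ)^{k_λ}
where k_λ is the size of the *largest* Jordan block for λ (equivalently, the smallest k with (A − λI)^k v = 0 for every generalised eigenvector v of λ).

  λ = 1: largest Jordan block has size 2, contributing (x − 1)^2

So m_A(x) = (x - 1)^2 = x^2 - 2*x + 1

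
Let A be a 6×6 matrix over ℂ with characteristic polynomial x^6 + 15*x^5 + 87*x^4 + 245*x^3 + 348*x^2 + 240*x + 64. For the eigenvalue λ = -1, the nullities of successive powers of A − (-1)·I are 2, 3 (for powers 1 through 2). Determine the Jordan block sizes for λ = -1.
Block sizes for λ = -1: [2, 1]

From the dimensions of kernels of powers, the number of Jordan blocks of size at least j is d_j − d_{j−1} where d_j = dim ker(N^j) (with d_0 = 0). Computing the differences gives [2, 1].
The number of blocks of size exactly k is (#blocks of size ≥ k) − (#blocks of size ≥ k + 1), so the partition is: 1 block(s) of size 1, 1 block(s) of size 2.
In nonincreasing order the block sizes are [2, 1].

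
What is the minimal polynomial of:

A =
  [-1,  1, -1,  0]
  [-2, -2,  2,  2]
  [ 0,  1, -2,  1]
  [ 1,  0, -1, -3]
x^3 + 6*x^2 + 12*x + 8

The characteristic polynomial is χ_A(x) = (x + 2)^4, so the eigenvalues are known. The minimal polynomial is
  m_A(x) = Π_λ (x − λ)^{k_λ}
where k_λ is the size of the *largest* Jordan block for λ (equivalently, the smallest k with (A − λI)^k v = 0 for every generalised eigenvector v of λ).

  λ = -2: largest Jordan block has size 3, contributing (x + 2)^3

So m_A(x) = (x + 2)^3 = x^3 + 6*x^2 + 12*x + 8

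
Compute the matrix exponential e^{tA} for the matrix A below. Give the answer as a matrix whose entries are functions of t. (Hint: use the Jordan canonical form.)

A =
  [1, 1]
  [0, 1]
e^{tA} =
  [exp(t), t*exp(t)]
  [0, exp(t)]

Strategy: write A = P · J · P⁻¹ where J is a Jordan canonical form, so e^{tA} = P · e^{tJ} · P⁻¹, and e^{tJ} can be computed block-by-block.

A has Jordan form
J =
  [1, 1]
  [0, 1]
(up to reordering of blocks).

Per-block formulas:
  For a 2×2 Jordan block J_2(1): exp(t · J_2(1)) = e^(1t)·(I + t·N), where N is the 2×2 nilpotent shift.

After assembling e^{tJ} and conjugating by P, we get:

e^{tA} =
  [exp(t), t*exp(t)]
  [0, exp(t)]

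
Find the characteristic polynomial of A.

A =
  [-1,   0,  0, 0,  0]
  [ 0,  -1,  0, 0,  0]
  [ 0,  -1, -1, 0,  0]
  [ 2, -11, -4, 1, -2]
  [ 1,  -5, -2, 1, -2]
x^5 + 4*x^4 + 6*x^3 + 4*x^2 + x

Expanding det(x·I − A) (e.g. by cofactor expansion or by noting that A is similar to its Jordan form J, which has the same characteristic polynomial as A) gives
  χ_A(x) = x^5 + 4*x^4 + 6*x^3 + 4*x^2 + x
which factors as x*(x + 1)^4. The eigenvalues (with algebraic multiplicities) are λ = -1 with multiplicity 4, λ = 0 with multiplicity 1.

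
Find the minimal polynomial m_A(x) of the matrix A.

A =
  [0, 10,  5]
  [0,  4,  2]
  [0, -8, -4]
x^2

The characteristic polynomial is χ_A(x) = x^3, so the eigenvalues are known. The minimal polynomial is
  m_A(x) = Π_λ (x − λ)^{k_λ}
where k_λ is the size of the *largest* Jordan block for λ (equivalently, the smallest k with (A − λI)^k v = 0 for every generalised eigenvector v of λ).

  λ = 0: largest Jordan block has size 2, contributing (x − 0)^2

So m_A(x) = x^2 = x^2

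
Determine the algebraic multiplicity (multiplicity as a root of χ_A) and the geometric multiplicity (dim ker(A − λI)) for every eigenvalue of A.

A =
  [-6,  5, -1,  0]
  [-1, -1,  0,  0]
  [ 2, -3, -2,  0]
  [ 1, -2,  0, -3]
λ = -3: alg = 4, geom = 2

Step 1 — factor the characteristic polynomial to read off the algebraic multiplicities:
  χ_A(x) = (x + 3)^4

Step 2 — compute geometric multiplicities via the rank-nullity identity g(λ) = n − rank(A − λI):
  rank(A − (-3)·I) = 2, so dim ker(A − (-3)·I) = n − 2 = 2

Summary:
  λ = -3: algebraic multiplicity = 4, geometric multiplicity = 2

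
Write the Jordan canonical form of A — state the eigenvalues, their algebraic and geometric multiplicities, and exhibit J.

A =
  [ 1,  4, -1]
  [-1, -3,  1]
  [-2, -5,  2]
J_3(0)

The characteristic polynomial is
  det(x·I − A) = x^3

Eigenvalues and multiplicities (the geometric multiplicity of λ is n − rank(A − λI), which equals the number of Jordan blocks for λ):
  λ = 0: algebraic multiplicity = 3, geometric multiplicity = 1

Determining the block sizes for each eigenvalue:
  λ = 0: one block (gm = 1), so the single block has size am = 3 → block sizes [3]

Assembling the blocks gives a Jordan form
J =
  [0, 1, 0]
  [0, 0, 1]
  [0, 0, 0]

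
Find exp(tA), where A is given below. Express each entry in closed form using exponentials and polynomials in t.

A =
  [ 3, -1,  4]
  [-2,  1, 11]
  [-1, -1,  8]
e^{tA} =
  [-t^2*exp(4*t)/2 - t*exp(4*t) + exp(4*t), -t*exp(4*t), t^2*exp(4*t)/2 + 4*t*exp(4*t)]
  [-3*t^2*exp(4*t)/2 - 2*t*exp(4*t), -3*t*exp(4*t) + exp(4*t), 3*t^2*exp(4*t)/2 + 11*t*exp(4*t)]
  [-t^2*exp(4*t)/2 - t*exp(4*t), -t*exp(4*t), t^2*exp(4*t)/2 + 4*t*exp(4*t) + exp(4*t)]

Strategy: write A = P · J · P⁻¹ where J is a Jordan canonical form, so e^{tA} = P · e^{tJ} · P⁻¹, and e^{tJ} can be computed block-by-block.

A has Jordan form
J =
  [4, 1, 0]
  [0, 4, 1]
  [0, 0, 4]
(up to reordering of blocks).

Per-block formulas:
  For a 3×3 Jordan block J_3(4): exp(t · J_3(4)) = e^(4t)·(I + t·N + (t^2/2)·N^2), where N is the 3×3 nilpotent shift.

After assembling e^{tJ} and conjugating by P, we get:

e^{tA} =
  [-t^2*exp(4*t)/2 - t*exp(4*t) + exp(4*t), -t*exp(4*t), t^2*exp(4*t)/2 + 4*t*exp(4*t)]
  [-3*t^2*exp(4*t)/2 - 2*t*exp(4*t), -3*t*exp(4*t) + exp(4*t), 3*t^2*exp(4*t)/2 + 11*t*exp(4*t)]
  [-t^2*exp(4*t)/2 - t*exp(4*t), -t*exp(4*t), t^2*exp(4*t)/2 + 4*t*exp(4*t) + exp(4*t)]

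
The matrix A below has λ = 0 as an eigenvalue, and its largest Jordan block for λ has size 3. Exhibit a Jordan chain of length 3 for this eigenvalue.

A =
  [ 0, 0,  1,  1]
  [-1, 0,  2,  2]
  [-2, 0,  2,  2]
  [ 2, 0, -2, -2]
A Jordan chain for λ = 0 of length 3:
v_1 = (0, -1, -2, 2)ᵀ
v_2 = (1, 2, 2, -2)ᵀ
v_3 = (0, 0, 1, 0)ᵀ

Let N = A − (0)·I. We want v_3 with N^3 v_3 = 0 but N^2 v_3 ≠ 0; then v_{j-1} := N · v_j for j = 3, …, 2.

Pick v_3 = (0, 0, 1, 0)ᵀ.
Then v_2 = N · v_3 = (1, 2, 2, -2)ᵀ.
Then v_1 = N · v_2 = (0, -1, -2, 2)ᵀ.

Sanity check: (A − (0)·I) v_1 = (0, 0, 0, 0)ᵀ = 0. ✓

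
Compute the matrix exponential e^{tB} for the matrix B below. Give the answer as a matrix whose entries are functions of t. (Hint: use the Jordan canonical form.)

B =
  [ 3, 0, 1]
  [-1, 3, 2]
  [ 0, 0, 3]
e^{tB} =
  [exp(3*t), 0, t*exp(3*t)]
  [-t*exp(3*t), exp(3*t), -t^2*exp(3*t)/2 + 2*t*exp(3*t)]
  [0, 0, exp(3*t)]

Strategy: write B = P · J · P⁻¹ where J is a Jordan canonical form, so e^{tB} = P · e^{tJ} · P⁻¹, and e^{tJ} can be computed block-by-block.

B has Jordan form
J =
  [3, 1, 0]
  [0, 3, 1]
  [0, 0, 3]
(up to reordering of blocks).

Per-block formulas:
  For a 3×3 Jordan block J_3(3): exp(t · J_3(3)) = e^(3t)·(I + t·N + (t^2/2)·N^2), where N is the 3×3 nilpotent shift.

After assembling e^{tJ} and conjugating by P, we get:

e^{tB} =
  [exp(3*t), 0, t*exp(3*t)]
  [-t*exp(3*t), exp(3*t), -t^2*exp(3*t)/2 + 2*t*exp(3*t)]
  [0, 0, exp(3*t)]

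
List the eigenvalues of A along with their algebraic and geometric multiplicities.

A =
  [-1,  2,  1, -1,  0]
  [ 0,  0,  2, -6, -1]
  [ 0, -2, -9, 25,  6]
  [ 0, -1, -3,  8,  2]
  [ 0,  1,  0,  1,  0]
λ = -1: alg = 2, geom = 1; λ = 0: alg = 3, geom = 1

Step 1 — factor the characteristic polynomial to read off the algebraic multiplicities:
  χ_A(x) = x^3*(x + 1)^2

Step 2 — compute geometric multiplicities via the rank-nullity identity g(λ) = n − rank(A − λI):
  rank(A − (-1)·I) = 4, so dim ker(A − (-1)·I) = n − 4 = 1
  rank(A − (0)·I) = 4, so dim ker(A − (0)·I) = n − 4 = 1

Summary:
  λ = -1: algebraic multiplicity = 2, geometric multiplicity = 1
  λ = 0: algebraic multiplicity = 3, geometric multiplicity = 1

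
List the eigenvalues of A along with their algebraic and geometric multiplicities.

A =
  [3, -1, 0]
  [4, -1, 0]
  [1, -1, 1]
λ = 1: alg = 3, geom = 1

Step 1 — factor the characteristic polynomial to read off the algebraic multiplicities:
  χ_A(x) = (x - 1)^3

Step 2 — compute geometric multiplicities via the rank-nullity identity g(λ) = n − rank(A − λI):
  rank(A − (1)·I) = 2, so dim ker(A − (1)·I) = n − 2 = 1

Summary:
  λ = 1: algebraic multiplicity = 3, geometric multiplicity = 1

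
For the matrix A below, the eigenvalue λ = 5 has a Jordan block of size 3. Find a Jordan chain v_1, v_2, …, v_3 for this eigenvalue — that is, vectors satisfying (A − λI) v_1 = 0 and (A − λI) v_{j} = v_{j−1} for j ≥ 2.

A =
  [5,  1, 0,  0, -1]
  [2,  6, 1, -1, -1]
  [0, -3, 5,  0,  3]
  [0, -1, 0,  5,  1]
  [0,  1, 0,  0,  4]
A Jordan chain for λ = 5 of length 3:
v_1 = (2, 2, -6, -2, 2)ᵀ
v_2 = (0, 2, 0, 0, 0)ᵀ
v_3 = (1, 0, 0, 0, 0)ᵀ

Let N = A − (5)·I. We want v_3 with N^3 v_3 = 0 but N^2 v_3 ≠ 0; then v_{j-1} := N · v_j for j = 3, …, 2.

Pick v_3 = (1, 0, 0, 0, 0)ᵀ.
Then v_2 = N · v_3 = (0, 2, 0, 0, 0)ᵀ.
Then v_1 = N · v_2 = (2, 2, -6, -2, 2)ᵀ.

Sanity check: (A − (5)·I) v_1 = (0, 0, 0, 0, 0)ᵀ = 0. ✓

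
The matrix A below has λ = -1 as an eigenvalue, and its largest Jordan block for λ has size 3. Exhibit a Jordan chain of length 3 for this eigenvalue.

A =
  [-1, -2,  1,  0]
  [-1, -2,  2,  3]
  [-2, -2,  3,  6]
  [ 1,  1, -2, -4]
A Jordan chain for λ = -1 of length 3:
v_1 = (0, 2, 4, -2)ᵀ
v_2 = (-2, -1, -2, 1)ᵀ
v_3 = (0, 1, 0, 0)ᵀ

Let N = A − (-1)·I. We want v_3 with N^3 v_3 = 0 but N^2 v_3 ≠ 0; then v_{j-1} := N · v_j for j = 3, …, 2.

Pick v_3 = (0, 1, 0, 0)ᵀ.
Then v_2 = N · v_3 = (-2, -1, -2, 1)ᵀ.
Then v_1 = N · v_2 = (0, 2, 4, -2)ᵀ.

Sanity check: (A − (-1)·I) v_1 = (0, 0, 0, 0)ᵀ = 0. ✓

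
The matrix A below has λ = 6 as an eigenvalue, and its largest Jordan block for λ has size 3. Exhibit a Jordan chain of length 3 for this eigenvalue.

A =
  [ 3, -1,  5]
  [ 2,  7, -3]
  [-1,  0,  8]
A Jordan chain for λ = 6 of length 3:
v_1 = (2, -1, 1)ᵀ
v_2 = (-3, 2, -1)ᵀ
v_3 = (1, 0, 0)ᵀ

Let N = A − (6)·I. We want v_3 with N^3 v_3 = 0 but N^2 v_3 ≠ 0; then v_{j-1} := N · v_j for j = 3, …, 2.

Pick v_3 = (1, 0, 0)ᵀ.
Then v_2 = N · v_3 = (-3, 2, -1)ᵀ.
Then v_1 = N · v_2 = (2, -1, 1)ᵀ.

Sanity check: (A − (6)·I) v_1 = (0, 0, 0)ᵀ = 0. ✓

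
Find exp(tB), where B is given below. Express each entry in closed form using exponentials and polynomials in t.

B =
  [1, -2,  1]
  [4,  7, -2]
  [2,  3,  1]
e^{tB} =
  [-t^2*exp(3*t) - 2*t*exp(3*t) + exp(3*t), -t^2*exp(3*t)/2 - 2*t*exp(3*t), t*exp(3*t)]
  [2*t^2*exp(3*t) + 4*t*exp(3*t), t^2*exp(3*t) + 4*t*exp(3*t) + exp(3*t), -2*t*exp(3*t)]
  [2*t^2*exp(3*t) + 2*t*exp(3*t), t^2*exp(3*t) + 3*t*exp(3*t), -2*t*exp(3*t) + exp(3*t)]

Strategy: write B = P · J · P⁻¹ where J is a Jordan canonical form, so e^{tB} = P · e^{tJ} · P⁻¹, and e^{tJ} can be computed block-by-block.

B has Jordan form
J =
  [3, 1, 0]
  [0, 3, 1]
  [0, 0, 3]
(up to reordering of blocks).

Per-block formulas:
  For a 3×3 Jordan block J_3(3): exp(t · J_3(3)) = e^(3t)·(I + t·N + (t^2/2)·N^2), where N is the 3×3 nilpotent shift.

After assembling e^{tJ} and conjugating by P, we get:

e^{tB} =
  [-t^2*exp(3*t) - 2*t*exp(3*t) + exp(3*t), -t^2*exp(3*t)/2 - 2*t*exp(3*t), t*exp(3*t)]
  [2*t^2*exp(3*t) + 4*t*exp(3*t), t^2*exp(3*t) + 4*t*exp(3*t) + exp(3*t), -2*t*exp(3*t)]
  [2*t^2*exp(3*t) + 2*t*exp(3*t), t^2*exp(3*t) + 3*t*exp(3*t), -2*t*exp(3*t) + exp(3*t)]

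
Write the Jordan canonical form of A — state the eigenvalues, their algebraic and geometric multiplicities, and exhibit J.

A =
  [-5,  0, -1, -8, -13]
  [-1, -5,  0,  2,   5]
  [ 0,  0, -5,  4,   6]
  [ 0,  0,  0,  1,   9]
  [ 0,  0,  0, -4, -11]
J_3(-5) ⊕ J_2(-5)

The characteristic polynomial is
  det(x·I − A) = x^5 + 25*x^4 + 250*x^3 + 1250*x^2 + 3125*x + 3125 = (x + 5)^5

Eigenvalues and multiplicities (the geometric multiplicity of λ is n − rank(A − λI), which equals the number of Jordan blocks for λ):
  λ = -5: algebraic multiplicity = 5, geometric multiplicity = 2

Determining the block sizes for each eigenvalue:
  λ = -5: with am = 5 and gm = 2, the partition is not yet determined (e.g. several partitions of 5 into 2 parts exist). Let N = A − (-5)·I. Computing rank(N^1) = 3, rank(N^2) = 1, rank(N^3) = 0; the number of blocks of size ≥ j is rank(N^{j−1}) − rank(N^j), giving [2, 2, 1]. So we have 1 block(s) of size 3, 1 block(s) of size 2 → block sizes [3, 2]

Assembling the blocks gives a Jordan form
J =
  [-5,  1,  0,  0,  0]
  [ 0, -5,  1,  0,  0]
  [ 0,  0, -5,  0,  0]
  [ 0,  0,  0, -5,  1]
  [ 0,  0,  0,  0, -5]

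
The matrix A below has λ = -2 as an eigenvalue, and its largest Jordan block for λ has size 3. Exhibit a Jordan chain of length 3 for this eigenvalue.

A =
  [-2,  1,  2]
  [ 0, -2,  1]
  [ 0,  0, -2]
A Jordan chain for λ = -2 of length 3:
v_1 = (1, 0, 0)ᵀ
v_2 = (2, 1, 0)ᵀ
v_3 = (0, 0, 1)ᵀ

Let N = A − (-2)·I. We want v_3 with N^3 v_3 = 0 but N^2 v_3 ≠ 0; then v_{j-1} := N · v_j for j = 3, …, 2.

Pick v_3 = (0, 0, 1)ᵀ.
Then v_2 = N · v_3 = (2, 1, 0)ᵀ.
Then v_1 = N · v_2 = (1, 0, 0)ᵀ.

Sanity check: (A − (-2)·I) v_1 = (0, 0, 0)ᵀ = 0. ✓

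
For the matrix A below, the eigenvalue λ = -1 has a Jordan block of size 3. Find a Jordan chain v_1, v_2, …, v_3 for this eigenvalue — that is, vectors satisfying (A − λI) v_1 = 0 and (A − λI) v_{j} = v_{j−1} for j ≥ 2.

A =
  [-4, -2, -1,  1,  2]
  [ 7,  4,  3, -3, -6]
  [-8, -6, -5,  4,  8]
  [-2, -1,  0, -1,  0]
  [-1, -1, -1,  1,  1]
A Jordan chain for λ = -1 of length 3:
v_1 = (-1, 2, -2, -1, 0)ᵀ
v_2 = (-3, 7, -8, -2, -1)ᵀ
v_3 = (1, 0, 0, 0, 0)ᵀ

Let N = A − (-1)·I. We want v_3 with N^3 v_3 = 0 but N^2 v_3 ≠ 0; then v_{j-1} := N · v_j for j = 3, …, 2.

Pick v_3 = (1, 0, 0, 0, 0)ᵀ.
Then v_2 = N · v_3 = (-3, 7, -8, -2, -1)ᵀ.
Then v_1 = N · v_2 = (-1, 2, -2, -1, 0)ᵀ.

Sanity check: (A − (-1)·I) v_1 = (0, 0, 0, 0, 0)ᵀ = 0. ✓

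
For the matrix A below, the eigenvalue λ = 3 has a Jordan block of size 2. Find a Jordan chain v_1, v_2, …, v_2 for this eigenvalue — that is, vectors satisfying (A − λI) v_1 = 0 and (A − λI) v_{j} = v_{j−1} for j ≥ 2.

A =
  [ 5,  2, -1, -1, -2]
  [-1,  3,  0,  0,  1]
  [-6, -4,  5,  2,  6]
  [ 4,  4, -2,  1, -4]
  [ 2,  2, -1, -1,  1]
A Jordan chain for λ = 3 of length 2:
v_1 = (2, -1, -6, 4, 2)ᵀ
v_2 = (1, 0, 0, 0, 0)ᵀ

Let N = A − (3)·I. We want v_2 with N^2 v_2 = 0 but N^1 v_2 ≠ 0; then v_{j-1} := N · v_j for j = 2, …, 2.

Pick v_2 = (1, 0, 0, 0, 0)ᵀ.
Then v_1 = N · v_2 = (2, -1, -6, 4, 2)ᵀ.

Sanity check: (A − (3)·I) v_1 = (0, 0, 0, 0, 0)ᵀ = 0. ✓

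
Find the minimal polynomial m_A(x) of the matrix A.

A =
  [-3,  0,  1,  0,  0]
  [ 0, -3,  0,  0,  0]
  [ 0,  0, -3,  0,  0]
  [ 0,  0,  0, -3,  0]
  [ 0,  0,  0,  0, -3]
x^2 + 6*x + 9

The characteristic polynomial is χ_A(x) = (x + 3)^5, so the eigenvalues are known. The minimal polynomial is
  m_A(x) = Π_λ (x − λ)^{k_λ}
where k_λ is the size of the *largest* Jordan block for λ (equivalently, the smallest k with (A − λI)^k v = 0 for every generalised eigenvector v of λ).

  λ = -3: largest Jordan block has size 2, contributing (x + 3)^2

So m_A(x) = (x + 3)^2 = x^2 + 6*x + 9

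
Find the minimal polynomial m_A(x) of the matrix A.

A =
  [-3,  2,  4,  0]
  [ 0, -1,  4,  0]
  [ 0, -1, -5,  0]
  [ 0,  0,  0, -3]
x^2 + 6*x + 9

The characteristic polynomial is χ_A(x) = (x + 3)^4, so the eigenvalues are known. The minimal polynomial is
  m_A(x) = Π_λ (x − λ)^{k_λ}
where k_λ is the size of the *largest* Jordan block for λ (equivalently, the smallest k with (A − λI)^k v = 0 for every generalised eigenvector v of λ).

  λ = -3: largest Jordan block has size 2, contributing (x + 3)^2

So m_A(x) = (x + 3)^2 = x^2 + 6*x + 9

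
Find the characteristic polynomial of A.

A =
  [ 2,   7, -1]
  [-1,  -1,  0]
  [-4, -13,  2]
x^3 - 3*x^2 + 3*x - 1

Expanding det(x·I − A) (e.g. by cofactor expansion or by noting that A is similar to its Jordan form J, which has the same characteristic polynomial as A) gives
  χ_A(x) = x^3 - 3*x^2 + 3*x - 1
which factors as (x - 1)^3. The eigenvalues (with algebraic multiplicities) are λ = 1 with multiplicity 3.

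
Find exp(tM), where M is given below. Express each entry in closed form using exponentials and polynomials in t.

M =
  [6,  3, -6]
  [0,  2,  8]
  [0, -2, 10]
e^{tM} =
  [exp(6*t), 3*t*exp(6*t), -6*t*exp(6*t)]
  [0, -4*t*exp(6*t) + exp(6*t), 8*t*exp(6*t)]
  [0, -2*t*exp(6*t), 4*t*exp(6*t) + exp(6*t)]

Strategy: write M = P · J · P⁻¹ where J is a Jordan canonical form, so e^{tM} = P · e^{tJ} · P⁻¹, and e^{tJ} can be computed block-by-block.

M has Jordan form
J =
  [6, 1, 0]
  [0, 6, 0]
  [0, 0, 6]
(up to reordering of blocks).

Per-block formulas:
  For a 2×2 Jordan block J_2(6): exp(t · J_2(6)) = e^(6t)·(I + t·N), where N is the 2×2 nilpotent shift.
  For a 1×1 block at λ = 6: exp(t · [6]) = [e^(6t)].

After assembling e^{tJ} and conjugating by P, we get:

e^{tM} =
  [exp(6*t), 3*t*exp(6*t), -6*t*exp(6*t)]
  [0, -4*t*exp(6*t) + exp(6*t), 8*t*exp(6*t)]
  [0, -2*t*exp(6*t), 4*t*exp(6*t) + exp(6*t)]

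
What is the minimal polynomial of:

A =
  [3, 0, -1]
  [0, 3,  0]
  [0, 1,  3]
x^3 - 9*x^2 + 27*x - 27

The characteristic polynomial is χ_A(x) = (x - 3)^3, so the eigenvalues are known. The minimal polynomial is
  m_A(x) = Π_λ (x − λ)^{k_λ}
where k_λ is the size of the *largest* Jordan block for λ (equivalently, the smallest k with (A − λI)^k v = 0 for every generalised eigenvector v of λ).

  λ = 3: largest Jordan block has size 3, contributing (x − 3)^3

So m_A(x) = (x - 3)^3 = x^3 - 9*x^2 + 27*x - 27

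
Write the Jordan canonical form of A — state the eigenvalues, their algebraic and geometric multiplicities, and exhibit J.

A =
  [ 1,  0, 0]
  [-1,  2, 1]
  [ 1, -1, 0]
J_2(1) ⊕ J_1(1)

The characteristic polynomial is
  det(x·I − A) = x^3 - 3*x^2 + 3*x - 1 = (x - 1)^3

Eigenvalues and multiplicities (the geometric multiplicity of λ is n − rank(A − λI), which equals the number of Jordan blocks for λ):
  λ = 1: algebraic multiplicity = 3, geometric multiplicity = 2

Determining the block sizes for each eigenvalue:
  λ = 1: 2 blocks summing to 3 forces exactly one block of size 2 and the rest size 1 → block sizes [2, 1]

Assembling the blocks gives a Jordan form
J =
  [1, 1, 0]
  [0, 1, 0]
  [0, 0, 1]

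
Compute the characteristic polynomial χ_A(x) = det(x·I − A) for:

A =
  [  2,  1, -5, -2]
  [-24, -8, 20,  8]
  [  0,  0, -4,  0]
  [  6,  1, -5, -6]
x^4 + 16*x^3 + 96*x^2 + 256*x + 256

Expanding det(x·I − A) (e.g. by cofactor expansion or by noting that A is similar to its Jordan form J, which has the same characteristic polynomial as A) gives
  χ_A(x) = x^4 + 16*x^3 + 96*x^2 + 256*x + 256
which factors as (x + 4)^4. The eigenvalues (with algebraic multiplicities) are λ = -4 with multiplicity 4.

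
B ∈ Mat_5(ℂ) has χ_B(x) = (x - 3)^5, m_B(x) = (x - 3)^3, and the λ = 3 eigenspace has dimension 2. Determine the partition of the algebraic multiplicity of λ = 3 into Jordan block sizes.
Block sizes for λ = 3: [3, 2]

Step 1 — from the characteristic polynomial, algebraic multiplicity of λ = 3 is 5. From dim ker(B − (3)·I) = 2, there are exactly 2 Jordan blocks for λ = 3.
Step 2 — from the minimal polynomial, the factor (x − 3)^3 tells us the largest block for λ = 3 has size 3.
Step 3 — with total size 5, 2 blocks, and largest block 3, the block sizes (in nonincreasing order) are [3, 2].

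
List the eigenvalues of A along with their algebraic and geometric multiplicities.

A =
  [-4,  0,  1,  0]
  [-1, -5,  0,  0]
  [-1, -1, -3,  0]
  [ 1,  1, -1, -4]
λ = -4: alg = 4, geom = 2

Step 1 — factor the characteristic polynomial to read off the algebraic multiplicities:
  χ_A(x) = (x + 4)^4

Step 2 — compute geometric multiplicities via the rank-nullity identity g(λ) = n − rank(A − λI):
  rank(A − (-4)·I) = 2, so dim ker(A − (-4)·I) = n − 2 = 2

Summary:
  λ = -4: algebraic multiplicity = 4, geometric multiplicity = 2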